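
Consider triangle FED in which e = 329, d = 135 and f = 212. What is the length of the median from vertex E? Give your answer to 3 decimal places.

m_E ≈ 67.263

Median from E: ½√(2·d² + 2·f² − e²) ≈ 67.263.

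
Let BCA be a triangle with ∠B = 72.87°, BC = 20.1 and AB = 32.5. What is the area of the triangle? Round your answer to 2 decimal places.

312.14

Area = ½·AB·BC·sin B ≈ 312.14.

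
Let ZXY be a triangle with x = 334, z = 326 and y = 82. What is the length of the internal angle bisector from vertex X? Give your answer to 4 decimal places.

93.9017

By the law of cosines, cos X = (y² + z² − x²) / (2·y·z) ≈ 0.02701, so ∠X ≈ 88.45°.
The bisector from X has length 2·y·z·cos(∠X/2)/(y+z) ≈ 93.902.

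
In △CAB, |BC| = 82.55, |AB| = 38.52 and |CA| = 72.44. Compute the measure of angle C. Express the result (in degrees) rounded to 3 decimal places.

By the law of cosines, cos C = (|BC|² + |CA|² − |AB|²) / (2·|BC|·|CA|) ≈ 0.88448, so ∠C ≈ 27.81°.

∠C ≈ 27.812°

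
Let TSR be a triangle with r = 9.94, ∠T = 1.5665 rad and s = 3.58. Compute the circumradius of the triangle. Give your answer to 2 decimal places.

By the law of cosines, t² = s² + r² − 2·s·r·cos T = 111.31, so t ≈ 10.551.
Area = ½·s·r·sin T ≈ 17.792.
Circumradius = t/(2 sin T) ≈ 5.2753.

5.28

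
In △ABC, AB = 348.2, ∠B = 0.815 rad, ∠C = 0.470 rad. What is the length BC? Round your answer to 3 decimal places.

737.660

The third angle is ∠A = π − ∠B − ∠C = 1.857 rad.
Law of sines: BC = AB·sin A/sin C ≈ 737.66.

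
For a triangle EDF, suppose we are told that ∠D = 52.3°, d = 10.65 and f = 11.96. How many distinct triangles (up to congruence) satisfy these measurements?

f·sin D = 11.96·sin(52.3°) ≈ 9.463.
Since f sin D < d < f (9.463 < 10.65 < 11.96), two triangles exist.

2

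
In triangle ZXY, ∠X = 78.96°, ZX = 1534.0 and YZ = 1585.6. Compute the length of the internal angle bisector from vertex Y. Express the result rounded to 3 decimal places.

Law of sines: sin Y = ZX·sin X/YZ ≈ 0.94955.
Since YZ ≥ ZX, only the acute value applies: ∠Y ≈ 71.72°.
Then ∠Z = 180° − ∠X − ∠Y ≈ 29.32°.
Law of sines gives XY = YZ·sin Z/sin X ≈ 791.01.
The bisector from Y has length 2·XY·YZ·cos(∠Y/2)/(XY+YZ) ≈ 855.39.

855.390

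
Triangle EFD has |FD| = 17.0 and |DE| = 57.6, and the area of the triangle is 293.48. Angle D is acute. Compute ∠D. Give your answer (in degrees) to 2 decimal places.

From area = ½·|FD|·|DE|·sin D, we get sin D = 2·area/(|FD|·|DE|) ≈ 0.59943.
Taking the acute solution, ∠D ≈ 36.83°.

∠D ≈ 36.83°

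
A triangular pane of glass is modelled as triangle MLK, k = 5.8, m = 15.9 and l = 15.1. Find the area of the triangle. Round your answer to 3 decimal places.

43.734

Semiperimeter s = (15.9 + 15.1 + 5.8)/2 = 18.4.
Heron's formula: area = √(18.4·2.5·3.3·12.6) ≈ 43.734.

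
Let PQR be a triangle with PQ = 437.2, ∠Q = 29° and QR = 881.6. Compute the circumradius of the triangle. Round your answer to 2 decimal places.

By the law of cosines, RP² = PQ² + QR² − 2·PQ·QR·cos Q = 2.9414e+05, so RP ≈ 542.35.
Area = ½·PQ·QR·sin Q ≈ 93431.
Circumradius = RP/(2 sin Q) ≈ 559.34.

559.34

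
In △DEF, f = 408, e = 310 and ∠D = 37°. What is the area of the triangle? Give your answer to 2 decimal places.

Area = ½·e·f·sin D ≈ 38059.

38058.78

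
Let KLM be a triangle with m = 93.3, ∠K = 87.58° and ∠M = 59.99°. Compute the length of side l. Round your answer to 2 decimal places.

57.78

The third angle is ∠L = 180° − ∠M − ∠K = 32.43°.
Law of sines: l = m·sin L/sin M ≈ 57.78.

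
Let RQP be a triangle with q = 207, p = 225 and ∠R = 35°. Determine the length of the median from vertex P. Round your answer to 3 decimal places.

131.732

By the law of cosines, r² = q² + p² − 2·q·p·cos R = 17170, so r ≈ 131.03.
Median from P: ½√(2·r² + 2·q² − p²) ≈ 131.73.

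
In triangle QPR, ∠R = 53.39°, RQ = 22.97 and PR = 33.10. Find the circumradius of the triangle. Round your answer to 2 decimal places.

16.67

By the law of cosines, QP² = PR² + RQ² − 2·PR·RQ·cos R = 716.39, so QP ≈ 26.765.
Area = ½·PR·RQ·sin R ≈ 305.15.
Circumradius = QP/(2 sin R) ≈ 16.672.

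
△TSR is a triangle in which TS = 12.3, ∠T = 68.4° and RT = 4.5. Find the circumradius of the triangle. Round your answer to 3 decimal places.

6.150

By the law of cosines, SR² = RT² + TS² − 2·RT·TS·cos T = 130.79, so SR ≈ 11.436.
Area = ½·RT·TS·sin T ≈ 25.732.
Circumradius = SR/(2 sin T) ≈ 6.15.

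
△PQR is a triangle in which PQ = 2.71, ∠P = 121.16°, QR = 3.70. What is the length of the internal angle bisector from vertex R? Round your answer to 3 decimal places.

Law of sines: sin R = PQ·sin P/QR ≈ 0.62676.
Since QR ≥ PQ, only the acute value applies: ∠R ≈ 38.81°.
Then ∠Q = 180° − ∠P − ∠R ≈ 20.03°.
Law of sines gives RP = QR·sin Q/sin P ≈ 1.4808.
The bisector from R has length 2·QR·RP·cos(∠R/2)/(QR+RP) ≈ 1.995.

t_R ≈ 1.995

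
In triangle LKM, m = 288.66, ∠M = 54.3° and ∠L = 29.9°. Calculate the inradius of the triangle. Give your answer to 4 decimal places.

The third angle is ∠K = 180° − ∠M − ∠L = 95.80°.
Law of sines: l = m·sin L/sin M ≈ 177.19.
Law of sines: k = m·sin K/sin M ≈ 353.64.
Area = ½·m·l·sin K ≈ 25443.
Semiperimeter s = (177.19+353.64+288.66)/2 = 409.74.
Inradius = area/s = 25443/409.74 ≈ 62.095.

62.0949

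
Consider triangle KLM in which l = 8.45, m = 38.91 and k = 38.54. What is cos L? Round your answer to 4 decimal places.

By the law of cosines, cos L = (m² + k² − l²) / (2·m·k) ≈ 0.97624, so ∠L ≈ 12.52°.

cos L ≈ 0.9762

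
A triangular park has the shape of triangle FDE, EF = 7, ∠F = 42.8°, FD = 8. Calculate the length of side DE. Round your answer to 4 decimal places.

5.5518

By the law of cosines, DE² = EF² + FD² − 2·EF·FD·cos F = 30.822, so DE ≈ 5.5518.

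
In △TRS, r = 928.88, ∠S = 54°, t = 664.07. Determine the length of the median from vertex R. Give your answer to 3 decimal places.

542.331

By the law of cosines, s² = t² + r² − 2·t·r·cos S = 5.7867e+05, so s ≈ 760.7.
Median from R: ½√(2·s² + 2·t² − r²) ≈ 542.33.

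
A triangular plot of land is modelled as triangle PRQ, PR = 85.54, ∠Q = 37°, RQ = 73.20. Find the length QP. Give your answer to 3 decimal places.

131.784

Law of sines: sin P = RQ·sin Q/PR ≈ 0.51500.
Since PR ≥ RQ, only the acute value applies: ∠P ≈ 31.00°.
Then ∠R = 180° − ∠Q − ∠P ≈ 112.00°.
Law of sines gives QP = PR·sin R/sin Q ≈ 131.78.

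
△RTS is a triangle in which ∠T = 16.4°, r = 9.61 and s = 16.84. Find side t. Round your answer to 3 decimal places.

8.090

By the law of cosines, t² = s² + r² − 2·s·r·cos T = 65.442, so t ≈ 8.0896.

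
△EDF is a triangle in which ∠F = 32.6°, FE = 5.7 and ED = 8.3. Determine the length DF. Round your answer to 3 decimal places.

12.513

Law of sines: sin D = FE·sin F/ED ≈ 0.37000.
Since ED ≥ FE, only the acute value applies: ∠D ≈ 21.72°.
Then ∠E = 180° − ∠F − ∠D ≈ 125.68°.
Law of sines gives DF = ED·sin E/sin F ≈ 12.513.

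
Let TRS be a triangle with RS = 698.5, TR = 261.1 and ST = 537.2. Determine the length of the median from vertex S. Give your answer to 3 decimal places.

Median from S: ½√(2·RS² + 2·ST² − TR²) ≈ 609.26.

609.262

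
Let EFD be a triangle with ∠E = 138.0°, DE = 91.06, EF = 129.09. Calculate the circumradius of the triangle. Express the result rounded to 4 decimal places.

By the law of cosines, FD² = DE² + EF² − 2·DE·EF·cos E = 42427, so FD ≈ 205.98.
Area = ½·DE·EF·sin E ≈ 3932.8.
Circumradius = FD/(2 sin E) ≈ 153.92.

R ≈ 153.9155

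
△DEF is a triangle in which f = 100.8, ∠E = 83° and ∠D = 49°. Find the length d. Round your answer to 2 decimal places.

102.37

The third angle is ∠F = 180° − ∠D − ∠E = 48.00°.
Law of sines: d = f·sin D/sin F ≈ 102.37.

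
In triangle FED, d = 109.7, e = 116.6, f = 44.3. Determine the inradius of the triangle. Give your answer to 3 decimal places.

Semiperimeter s = (44.3 + 116.6 + 109.7)/2 = 135.3.
Heron's formula: area = √(135.3·91·18.7·25.6) ≈ 2427.8.
Inradius = area/s = 2427.8/135.3 ≈ 17.944.

17.944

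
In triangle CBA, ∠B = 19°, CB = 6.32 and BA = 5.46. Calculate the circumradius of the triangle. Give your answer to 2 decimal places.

3.26

By the law of cosines, AC² = CB² + BA² − 2·CB·BA·cos B = 4.4996, so AC ≈ 2.1212.
Area = ½·CB·BA·sin B ≈ 5.6172.
Circumradius = AC/(2 sin B) ≈ 3.2577.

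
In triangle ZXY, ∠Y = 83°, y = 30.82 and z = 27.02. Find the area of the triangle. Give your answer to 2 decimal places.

area ≈ 247.80

Law of sines: sin Z = z·sin Y/y ≈ 0.87017.
Since y ≥ z, only the acute value applies: ∠Z ≈ 60.48°.
Then ∠X = 180° − ∠Y − ∠Z ≈ 36.52°.
Law of sines gives x = y·sin X/sin Y ≈ 18.48.
Area = ½·y·z·sin X ≈ 247.8.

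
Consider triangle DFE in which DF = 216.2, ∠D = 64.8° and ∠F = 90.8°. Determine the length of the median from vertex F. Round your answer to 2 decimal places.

258.91

The third angle is ∠E = 180° − ∠D − ∠F = 24.40°.
Law of sines: FE = DF·sin D/sin E ≈ 473.55.
Law of sines: ED = DF·sin F/sin E ≈ 523.3.
Median from F: ½√(2·DF² + 2·FE² − ED²) ≈ 258.91.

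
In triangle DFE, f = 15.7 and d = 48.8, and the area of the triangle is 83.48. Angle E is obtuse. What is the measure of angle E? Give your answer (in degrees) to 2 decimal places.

167.41

From area = ½·d·f·sin E, we get sin E = 2·area/(d·f) ≈ 0.21792.
Taking the obtuse solution, ∠E ≈ 167.41°.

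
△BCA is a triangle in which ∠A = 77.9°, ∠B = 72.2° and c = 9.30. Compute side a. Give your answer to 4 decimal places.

18.2419

The third angle is ∠C = 180° − ∠A − ∠B = 29.90°.
Law of sines: a = c·sin A/sin C ≈ 18.242.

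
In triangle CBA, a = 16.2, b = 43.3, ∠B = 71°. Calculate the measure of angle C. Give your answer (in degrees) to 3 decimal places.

∠C ≈ 88.283°

Law of sines: sin A = a·sin B/b ≈ 0.35375.
Since b ≥ a, only the acute value applies: ∠A ≈ 20.72°.
Then ∠C = 180° − ∠B − ∠A ≈ 88.28°.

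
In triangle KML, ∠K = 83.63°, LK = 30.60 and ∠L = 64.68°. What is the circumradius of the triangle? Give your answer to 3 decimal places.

R ≈ 29.125

The third angle is ∠M = 180° − ∠L − ∠K = 31.69°.
Law of sines: ML = LK·sin K/sin M ≈ 57.89.
Law of sines: KM = LK·sin L/sin M ≈ 52.654.
Circumradius = LK/(2 sin M) ≈ 29.125.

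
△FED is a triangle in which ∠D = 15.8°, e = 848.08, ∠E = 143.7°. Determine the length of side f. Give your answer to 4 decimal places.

501.6846

The third angle is ∠F = 180° − ∠E − ∠D = 20.50°.
Law of sines: f = e·sin F/sin E ≈ 501.68.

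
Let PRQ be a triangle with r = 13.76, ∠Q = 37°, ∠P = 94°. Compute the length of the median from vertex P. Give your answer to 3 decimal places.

The third angle is ∠R = 180° − ∠Q − ∠P = 49.00°.
Law of sines: p = r·sin P/sin R ≈ 18.188.
Law of sines: q = r·sin Q/sin R ≈ 10.972.
Median from P: ½√(2·r² + 2·q² − p²) ≈ 8.4951.

m_P ≈ 8.495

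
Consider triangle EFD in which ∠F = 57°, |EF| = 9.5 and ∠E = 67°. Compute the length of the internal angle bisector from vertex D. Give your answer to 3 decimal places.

The third angle is ∠D = 180° − ∠E − ∠F = 56.00°.
Law of sines: |FD| = |EF|·sin E/sin D ≈ 10.548.
Law of sines: |DE| = |EF|·sin F/sin D ≈ 9.6104.
The bisector from D has length 2·|FD|·|DE|·cos(∠D/2)/(|FD|+|DE|) ≈ 8.8802.

t_D ≈ 8.880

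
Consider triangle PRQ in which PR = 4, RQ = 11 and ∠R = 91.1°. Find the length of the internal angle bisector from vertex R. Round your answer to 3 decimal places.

By the law of cosines, QP² = PR² + RQ² − 2·PR·RQ·cos R = 138.69, so QP ≈ 11.777.
The bisector from R has length 2·PR·RQ·cos(∠R/2)/(PR+RQ) ≈ 4.1083.

4.108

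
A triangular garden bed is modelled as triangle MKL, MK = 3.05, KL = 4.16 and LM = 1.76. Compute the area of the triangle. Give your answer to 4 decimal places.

2.3874

Semiperimeter s = (4.16 + 1.76 + 3.05)/2 = 4.485.
Heron's formula: area = √(4.485·0.325·2.725·1.435) ≈ 2.3874.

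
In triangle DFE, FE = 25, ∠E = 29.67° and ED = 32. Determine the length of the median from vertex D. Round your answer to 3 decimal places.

By the law of cosines, DF² = FE² + ED² − 2·FE·ED·cos E = 258.77, so DF ≈ 16.086.
Median from D: ½√(2·ED² + 2·DF² − FE²) ≈ 22.026.

m_D ≈ 22.026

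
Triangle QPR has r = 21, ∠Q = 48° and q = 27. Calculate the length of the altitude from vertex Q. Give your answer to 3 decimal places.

Law of sines: sin R = r·sin Q/q ≈ 0.57800.
Since q ≥ r, only the acute value applies: ∠R ≈ 35.31°.
Then ∠P = 180° − ∠Q − ∠R ≈ 96.69°.
Law of sines gives p = q·sin P/sin Q ≈ 36.085.
Area = ½·q·r·sin P ≈ 281.57.
The altitude from Q has length 2·area/q ≈ 20.857.

20.857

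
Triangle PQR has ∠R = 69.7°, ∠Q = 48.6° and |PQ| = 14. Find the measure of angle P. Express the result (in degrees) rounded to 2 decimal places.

The third angle is ∠P = 180° − ∠Q − ∠R = 61.70°.

∠P ≈ 61.70°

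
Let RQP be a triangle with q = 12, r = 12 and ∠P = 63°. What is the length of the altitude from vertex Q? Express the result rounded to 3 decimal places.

h_Q ≈ 10.692

By the law of cosines, p² = r² + q² − 2·r·q·cos P = 157.25, so p ≈ 12.54.
Area = ½·r·q·sin P ≈ 64.152.
The altitude from Q has length 2·area/q ≈ 10.692.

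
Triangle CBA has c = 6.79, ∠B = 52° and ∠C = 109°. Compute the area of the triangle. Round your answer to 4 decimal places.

6.2548

The third angle is ∠A = 180° − ∠C − ∠B = 19.00°.
Law of sines: b = c·sin B/sin C ≈ 5.6589.
Law of sines: a = c·sin A/sin C ≈ 2.338.
Area = ½·c·b·sin A ≈ 6.2548.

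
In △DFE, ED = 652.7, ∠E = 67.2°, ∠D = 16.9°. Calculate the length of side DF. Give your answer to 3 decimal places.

The third angle is ∠F = 180° − ∠E − ∠D = 95.90°.
Law of sines: DF = ED·sin E/sin F ≈ 604.9.

604.904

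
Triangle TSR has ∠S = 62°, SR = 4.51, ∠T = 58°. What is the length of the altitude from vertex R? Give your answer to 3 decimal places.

h_R ≈ 3.982

The third angle is ∠R = 180° − ∠T − ∠S = 60.00°.
Law of sines: RT = SR·sin S/sin T ≈ 4.6956.
Law of sines: TS = SR·sin R/sin T ≈ 4.6056.
Area = ½·SR·RT·sin R ≈ 9.17.
The altitude from R has length 2·area/TS ≈ 3.9821.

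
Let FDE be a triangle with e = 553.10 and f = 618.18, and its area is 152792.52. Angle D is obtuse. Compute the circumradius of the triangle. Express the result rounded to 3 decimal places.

From area = ½·e·f·sin D, we get sin D = 2·area/(e·f) ≈ 0.89374.
Taking the obtuse solution, ∠D ≈ 116.65°.
Law of cosines then gives d ≈ 997.4.
Circumradius = d/(2 sin D) ≈ 557.99.

557.992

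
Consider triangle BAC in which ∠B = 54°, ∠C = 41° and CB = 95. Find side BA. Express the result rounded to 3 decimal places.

The third angle is ∠A = 180° − ∠C − ∠B = 85.00°.
Law of sines: BA = CB·sin C/sin A ≈ 62.564.

62.564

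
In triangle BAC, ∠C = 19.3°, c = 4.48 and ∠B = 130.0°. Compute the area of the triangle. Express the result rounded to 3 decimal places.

The third angle is ∠A = 180° − ∠C − ∠B = 30.70°.
Law of sines: b = c·sin B/sin C ≈ 10.383.
Law of sines: a = c·sin A/sin C ≈ 6.9202.
Area = ½·c·b·sin A ≈ 11.875.

area ≈ 11.875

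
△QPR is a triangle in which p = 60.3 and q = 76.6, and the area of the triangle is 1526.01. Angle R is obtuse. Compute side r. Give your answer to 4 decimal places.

From area = ½·q·p·sin R, we get sin R = 2·area/(q·p) ≈ 0.66076.
Taking the obtuse solution, ∠R ≈ 2.4198 rad.
Law of cosines then gives r ≈ 128.21.

128.2095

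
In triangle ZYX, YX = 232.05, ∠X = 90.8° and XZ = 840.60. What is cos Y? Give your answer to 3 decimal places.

By the law of cosines, ZY² = YX² + XZ² − 2·YX·XZ·cos X = 7.659e+05, so ZY ≈ 875.16.
Law of cosines again: cos Y = (ZY² + YX² − XZ²)/(2·ZY·YX) ≈ 0.27856, so ∠Y ≈ 73.83°.

cos Y ≈ 0.279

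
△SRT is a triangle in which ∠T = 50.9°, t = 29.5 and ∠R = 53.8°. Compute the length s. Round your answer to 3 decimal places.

36.769

The third angle is ∠S = 180° − ∠R − ∠T = 75.30°.
Law of sines: s = t·sin S/sin T ≈ 36.769.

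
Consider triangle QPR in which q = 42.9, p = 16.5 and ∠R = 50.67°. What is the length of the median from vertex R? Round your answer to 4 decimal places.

By the law of cosines, r² = q² + p² − 2·q·p·cos R = 1215.4, so r ≈ 34.863.
Median from R: ½√(2·q² + 2·p² − r²) ≈ 27.431.

m_R ≈ 27.4313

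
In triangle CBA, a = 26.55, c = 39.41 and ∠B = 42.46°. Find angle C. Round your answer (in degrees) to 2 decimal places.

By the law of cosines, b² = a² + c² − 2·a·c·cos B = 714.19, so b ≈ 26.724.
Law of cosines again: cos C = (b² + a² − c²)/(2·b·a) ≈ -0.09447, so ∠C ≈ 95.42°.

95.42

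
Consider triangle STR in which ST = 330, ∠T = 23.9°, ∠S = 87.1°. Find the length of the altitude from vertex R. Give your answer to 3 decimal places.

The third angle is ∠R = 180° − ∠S − ∠T = 69.00°.
Law of sines: TR = ST·sin S/sin R ≈ 353.03.
Law of sines: RS = ST·sin T/sin R ≈ 143.21.
Area = ½·ST·TR·sin T ≈ 23599.
The altitude from R has length 2·area/ST ≈ 143.03.

h_R ≈ 143.025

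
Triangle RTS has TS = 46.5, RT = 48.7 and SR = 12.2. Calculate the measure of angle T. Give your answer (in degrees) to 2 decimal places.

By the law of cosines, cos T = (RT² + TS² − SR²) / (2·RT·TS) ≈ 0.96821, so ∠T ≈ 14.49°.

∠T ≈ 14.49°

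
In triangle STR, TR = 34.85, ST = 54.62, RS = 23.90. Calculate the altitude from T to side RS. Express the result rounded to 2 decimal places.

24.22

Semiperimeter s = (34.85 + 23.9 + 54.62)/2 = 56.685.
Heron's formula: area = √(56.685·21.835·32.785·2.065) ≈ 289.47.
The altitude from T has length 2·area/RS ≈ 24.224.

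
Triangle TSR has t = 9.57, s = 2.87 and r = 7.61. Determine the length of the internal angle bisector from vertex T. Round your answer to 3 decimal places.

By the law of cosines, cos T = (s² + r² − t²) / (2·s·r) ≈ -0.58231, so ∠T ≈ 125.61°.
The bisector from T has length 2·s·r·cos(∠T/2)/(s+r) ≈ 1.9048.

1.905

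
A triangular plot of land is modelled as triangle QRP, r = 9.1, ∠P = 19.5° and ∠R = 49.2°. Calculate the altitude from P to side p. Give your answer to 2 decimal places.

8.48

The third angle is ∠Q = 180° − ∠R − ∠P = 111.30°.
Law of sines: q = r·sin Q/sin R ≈ 11.2.
Law of sines: p = r·sin P/sin R ≈ 4.0128.
Area = ½·r·q·sin P ≈ 17.011.
The altitude from P has length 2·area/p ≈ 8.4784.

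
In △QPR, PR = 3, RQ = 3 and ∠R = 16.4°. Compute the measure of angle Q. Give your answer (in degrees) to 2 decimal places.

∠Q ≈ 81.80°

By the law of cosines, QP² = PR² + RQ² − 2·PR·RQ·cos R = 0.73235, so QP ≈ 0.85577.
Law of cosines again: cos Q = (RQ² + QP² − PR²)/(2·RQ·QP) ≈ 0.14263, so ∠Q ≈ 81.80°.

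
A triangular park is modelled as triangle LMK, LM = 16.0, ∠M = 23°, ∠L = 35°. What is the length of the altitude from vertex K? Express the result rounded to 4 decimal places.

The third angle is ∠K = 180° − ∠L − ∠M = 122.00°.
Law of sines: MK = LM·sin L/sin K ≈ 10.822.
Law of sines: KL = LM·sin M/sin K ≈ 7.3719.
Area = ½·LM·MK·sin M ≈ 33.827.
The altitude from K has length 2·area/LM ≈ 4.2283.

4.2283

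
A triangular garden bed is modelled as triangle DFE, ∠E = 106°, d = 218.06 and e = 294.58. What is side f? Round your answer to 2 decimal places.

146.87

Law of sines: sin D = d·sin E/e ≈ 0.71156.
Since e ≥ d, only the acute value applies: ∠D ≈ 45.36°.
Then ∠F = 180° − ∠E − ∠D ≈ 28.64°.
Law of sines gives f = e·sin F/sin E ≈ 146.87.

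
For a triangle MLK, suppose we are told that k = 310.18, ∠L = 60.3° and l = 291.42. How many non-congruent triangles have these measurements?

2

k·sin L = 310.18·sin(60.3°) ≈ 269.4.
Since k sin L < l < k (269.4 < 291.42 < 310.18), two triangles exist.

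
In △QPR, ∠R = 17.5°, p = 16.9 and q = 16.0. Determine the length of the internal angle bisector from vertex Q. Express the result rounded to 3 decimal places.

6.356

By the law of cosines, r² = q² + p² − 2·q·p·cos R = 25.84, so r ≈ 5.0833.
Law of cosines again: cos Q = (p² + r² − q²)/(2·p·r) ≈ 0.32273, so ∠Q ≈ 71.17°.
The bisector from Q has length 2·p·r·cos(∠Q/2)/(p+r) ≈ 6.3561.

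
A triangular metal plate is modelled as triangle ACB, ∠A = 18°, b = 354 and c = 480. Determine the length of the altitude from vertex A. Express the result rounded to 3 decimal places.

h_A ≈ 291.223

By the law of cosines, a² = c² + b² − 2·c·b·cos A = 32509, so a ≈ 180.3.
Area = ½·c·b·sin A ≈ 26254.
The altitude from A has length 2·area/a ≈ 291.22.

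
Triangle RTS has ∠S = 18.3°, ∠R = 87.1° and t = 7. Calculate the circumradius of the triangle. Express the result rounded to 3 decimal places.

3.630

The third angle is ∠T = 180° − ∠S − ∠R = 74.60°.
Law of sines: r = t·sin R/sin T ≈ 7.2514.
Law of sines: s = t·sin S/sin T ≈ 2.2798.
Circumradius = t/(2 sin T) ≈ 3.6303.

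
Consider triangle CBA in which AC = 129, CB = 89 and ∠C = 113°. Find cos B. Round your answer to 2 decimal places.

By the law of cosines, BA² = AC² + CB² − 2·AC·CB·cos C = 33534, so BA ≈ 183.12.
Law of cosines again: cos B = (CB² + BA² − AC²)/(2·CB·BA) ≈ 0.76126, so ∠B ≈ 40.42°.

0.76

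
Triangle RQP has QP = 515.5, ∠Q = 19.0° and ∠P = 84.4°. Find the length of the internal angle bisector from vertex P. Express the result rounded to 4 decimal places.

The third angle is ∠R = 180° − ∠Q − ∠P = 76.60°.
Law of sines: PR = QP·sin Q/sin R ≈ 172.53.
Law of sines: RQ = QP·sin P/sin R ≈ 527.4.
The bisector from P has length 2·QP·PR·cos(∠P/2)/(QP+PR) ≈ 191.52.

t_P ≈ 191.5201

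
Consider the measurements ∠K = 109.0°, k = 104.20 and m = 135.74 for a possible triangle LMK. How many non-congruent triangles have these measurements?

m·sin K = 135.74·sin(109.0°) ≈ 128.3.
Since ∠K is not acute, a triangle exists only if k > m; here k ≤ m, so there is no triangle.

0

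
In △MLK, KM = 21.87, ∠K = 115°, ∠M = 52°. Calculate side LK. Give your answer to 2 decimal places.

The third angle is ∠L = 180° − ∠K − ∠M = 13.00°.
Law of sines: LK = KM·sin M/sin L ≈ 76.611.

76.61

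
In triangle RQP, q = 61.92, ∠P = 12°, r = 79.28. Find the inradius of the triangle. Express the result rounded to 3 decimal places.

6.227

By the law of cosines, p² = r² + q² − 2·r·q·cos P = 515.92, so p ≈ 22.714.
Area = ½·r·q·sin P ≈ 510.32.
Semiperimeter s = (79.28+61.92+22.714)/2 = 81.957.
Inradius = area/s = 510.32/81.957 ≈ 6.2267.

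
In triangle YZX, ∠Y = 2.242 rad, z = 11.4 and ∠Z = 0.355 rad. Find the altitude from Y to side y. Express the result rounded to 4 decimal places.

The third angle is ∠X = π − ∠Y − ∠Z = 0.545 rad.
Law of sines: y = z·sin Y/sin Z ≈ 25.683.
Law of sines: x = z·sin X/sin Z ≈ 16.991.
Area = ½·z·y·sin X ≈ 75.841.
The altitude from Y has length 2·area/y ≈ 5.906.

h_Y ≈ 5.9060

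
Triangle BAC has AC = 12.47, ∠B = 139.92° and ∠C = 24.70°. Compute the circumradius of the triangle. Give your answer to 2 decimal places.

The third angle is ∠A = 180° − ∠C − ∠B = 15.38°.
Law of sines: CB = AC·sin A/sin B ≈ 5.1367.
Law of sines: BA = AC·sin C/sin B ≈ 8.0931.
Circumradius = AC/(2 sin B) ≈ 9.6838.

9.68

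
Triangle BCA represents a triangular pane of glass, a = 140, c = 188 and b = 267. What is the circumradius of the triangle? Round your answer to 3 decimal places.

By the law of cosines, cos B = (c² + a² − b²) / (2·c·a) ≈ -0.31051, so ∠B ≈ 108.09°.
Circumradius = b/(2 sin B) ≈ 140.44.

140.442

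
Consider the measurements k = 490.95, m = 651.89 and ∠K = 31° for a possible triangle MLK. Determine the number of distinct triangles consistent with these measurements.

m·sin K = 651.89·sin(31°) ≈ 335.7.
Since m sin K < k < m (335.7 < 490.95 < 651.89), two triangles exist.

2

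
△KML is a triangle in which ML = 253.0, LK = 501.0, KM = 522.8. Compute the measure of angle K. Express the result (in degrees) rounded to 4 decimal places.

∠K ≈ 28.5121°

By the law of cosines, cos K = (LK² + KM² − ML²) / (2·LK·KM) ≈ 0.87872, so ∠K ≈ 28.51°.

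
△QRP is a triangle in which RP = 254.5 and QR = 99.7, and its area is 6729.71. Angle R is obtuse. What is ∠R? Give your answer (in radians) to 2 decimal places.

∠R ≈ 2.58 rad

From area = ½·QR·RP·sin R, we get sin R = 2·area/(QR·RP) ≈ 0.53045.
Taking the obtuse solution, ∠R ≈ 2.582 rad.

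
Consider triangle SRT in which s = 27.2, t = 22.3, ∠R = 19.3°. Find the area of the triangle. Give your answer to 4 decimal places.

Area = ½·t·s·sin R ≈ 100.24.

100.2384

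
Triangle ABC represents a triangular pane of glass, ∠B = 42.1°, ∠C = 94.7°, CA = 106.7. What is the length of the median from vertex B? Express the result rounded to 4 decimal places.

The third angle is ∠A = 180° − ∠B − ∠C = 43.20°.
Law of sines: BC = CA·sin A/sin B ≈ 108.95.
Law of sines: AB = CA·sin C/sin B ≈ 158.62.
Median from B: ½√(2·AB² + 2·BC² − CA²) ≈ 125.17.

125.1729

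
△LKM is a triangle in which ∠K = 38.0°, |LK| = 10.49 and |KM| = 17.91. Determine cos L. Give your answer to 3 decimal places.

By the law of cosines, |ML|² = |LK|² + |KM|² − 2·|LK|·|KM|·cos K = 134.71, so |ML| ≈ 11.607.
Law of cosines again: cos L = (|ML|² + |LK|² − |KM|²)/(2·|ML|·|LK|) ≈ -0.31218, so ∠L ≈ 108.19°.

-0.312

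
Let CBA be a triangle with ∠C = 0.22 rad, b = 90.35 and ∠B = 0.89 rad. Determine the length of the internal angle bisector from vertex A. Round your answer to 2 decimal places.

t_A ≈ 20.88

The third angle is ∠A = π − ∠C − ∠B = 2.032 rad.
Law of sines: c = b·sin C/sin B ≈ 25.374.
Law of sines: a = b·sin A/sin B ≈ 104.14.
The bisector from A has length 2·c·b·cos(∠A/2)/(c+b) ≈ 20.878.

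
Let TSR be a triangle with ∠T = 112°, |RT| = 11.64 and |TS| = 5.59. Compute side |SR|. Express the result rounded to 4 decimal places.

14.6795

By the law of cosines, |SR|² = |RT|² + |TS|² − 2·|RT|·|TS|·cos T = 215.49, so |SR| ≈ 14.679.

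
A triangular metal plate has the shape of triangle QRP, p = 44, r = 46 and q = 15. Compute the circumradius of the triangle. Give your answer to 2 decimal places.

23.01

By the law of cosines, cos Q = (r² + p² − q²) / (2·r·p) ≈ 0.94541, so ∠Q ≈ 19.02°.
Circumradius = q/(2 sin Q) ≈ 23.013.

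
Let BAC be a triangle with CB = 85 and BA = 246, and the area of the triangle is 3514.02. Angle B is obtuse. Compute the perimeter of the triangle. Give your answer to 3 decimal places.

perimeter ≈ 658.304

From area = ½·CB·BA·sin B, we get sin B = 2·area/(CB·BA) ≈ 0.33611.
Taking the obtuse solution, ∠B ≈ 160.36°.
Law of cosines then gives AC ≈ 327.3.
Perimeter = 327.3 + 85 + 246 = 658.3.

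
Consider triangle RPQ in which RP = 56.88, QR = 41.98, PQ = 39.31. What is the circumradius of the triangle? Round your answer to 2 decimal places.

By the law of cosines, cos R = (QR² + RP² − PQ²) / (2·QR·RP) ≈ 0.72291, so ∠R ≈ 43.70°.
Circumradius = PQ/(2 sin R) ≈ 28.447.

28.45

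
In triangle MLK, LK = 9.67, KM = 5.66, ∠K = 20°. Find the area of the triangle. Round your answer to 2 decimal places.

Area = ½·LK·KM·sin K ≈ 9.3598.

area ≈ 9.36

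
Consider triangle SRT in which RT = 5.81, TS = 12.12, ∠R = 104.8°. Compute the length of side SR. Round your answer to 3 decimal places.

Law of sines: sin S = RT·sin R/TS ≈ 0.46347.
Since TS ≥ RT, only the acute value applies: ∠S ≈ 27.61°.
Then ∠T = 180° − ∠R − ∠S ≈ 47.59°.
Law of sines gives SR = TS·sin T/sin R ≈ 9.2556.

9.256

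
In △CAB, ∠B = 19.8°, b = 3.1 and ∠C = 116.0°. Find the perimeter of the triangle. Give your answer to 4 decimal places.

perimeter ≈ 17.7056

The third angle is ∠A = 180° − ∠B − ∠C = 44.20°.
Law of sines: c = b·sin C/sin B ≈ 8.2254.
Law of sines: a = b·sin A/sin B ≈ 6.3802.
Semiperimeter s = (8.2254+6.3802+3.1)/2 = 8.8528.
Perimeter = 8.2254 + 6.3802 + 3.1 = 17.706.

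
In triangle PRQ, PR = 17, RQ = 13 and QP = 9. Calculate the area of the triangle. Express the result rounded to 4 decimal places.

57.6818

Semiperimeter s = (13 + 9 + 17)/2 = 19.5.
Heron's formula: area = √(19.5·6.5·10.5·2.5) ≈ 57.682.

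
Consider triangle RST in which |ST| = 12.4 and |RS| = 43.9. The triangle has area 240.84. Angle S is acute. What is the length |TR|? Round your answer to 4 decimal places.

39.6708

From area = ½·|RS|·|ST|·sin S, we get sin S = 2·area/(|RS|·|ST|) ≈ 0.88486.
Taking the acute solution, ∠S ≈ 62.23°.
Law of cosines then gives |TR| ≈ 39.671.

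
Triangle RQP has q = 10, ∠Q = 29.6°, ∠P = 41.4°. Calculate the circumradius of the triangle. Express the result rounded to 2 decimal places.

10.12

The third angle is ∠R = 180° − ∠Q − ∠P = 109.00°.
Law of sines: r = q·sin R/sin Q ≈ 19.142.
Law of sines: p = q·sin P/sin Q ≈ 13.388.
Circumradius = q/(2 sin Q) ≈ 10.123.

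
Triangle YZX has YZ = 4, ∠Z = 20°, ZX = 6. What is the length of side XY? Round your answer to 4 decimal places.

2.6258

By the law of cosines, XY² = YZ² + ZX² − 2·YZ·ZX·cos Z = 6.8948, so XY ≈ 2.6258.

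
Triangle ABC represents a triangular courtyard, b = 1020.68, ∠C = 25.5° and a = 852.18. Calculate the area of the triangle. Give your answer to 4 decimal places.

Area = ½·a·b·sin C ≈ 1.8723e+05.

area ≈ 187229.9395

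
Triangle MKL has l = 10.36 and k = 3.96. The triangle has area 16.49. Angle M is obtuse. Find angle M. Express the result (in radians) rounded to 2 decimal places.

From area = ½·k·l·sin M, we get sin M = 2·area/(k·l) ≈ 0.80389.
Taking the obtuse solution, ∠M ≈ 2.208 rad.

∠M ≈ 2.21 rad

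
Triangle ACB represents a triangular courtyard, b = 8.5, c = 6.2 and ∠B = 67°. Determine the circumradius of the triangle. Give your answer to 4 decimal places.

Law of sines: sin C = c·sin B/b ≈ 0.67143.
Since b ≥ c, only the acute value applies: ∠C ≈ 42.18°.
Then ∠A = 180° − ∠B − ∠C ≈ 70.82°.
Law of sines gives a = b·sin A/sin B ≈ 8.7216.
Circumradius = b/(2 sin B) ≈ 4.617.

4.6170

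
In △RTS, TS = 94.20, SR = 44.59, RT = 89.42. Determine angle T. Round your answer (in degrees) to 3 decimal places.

By the law of cosines, cos T = (RT² + TS² − SR²) / (2·RT·TS) ≈ 0.88334, so ∠T ≈ 27.95°.

27.953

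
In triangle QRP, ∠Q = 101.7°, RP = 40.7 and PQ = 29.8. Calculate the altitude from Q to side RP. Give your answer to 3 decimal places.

16.009

Law of sines: sin R = PQ·sin Q/RP ≈ 0.71697.
Since RP ≥ PQ, only the acute value applies: ∠R ≈ 45.81°.
Then ∠P = 180° − ∠Q − ∠R ≈ 32.49°.
Law of sines gives QR = RP·sin P/sin Q ≈ 22.329.
Area = ½·RP·PQ·sin P ≈ 325.79.
The altitude from Q has length 2·area/RP ≈ 16.009.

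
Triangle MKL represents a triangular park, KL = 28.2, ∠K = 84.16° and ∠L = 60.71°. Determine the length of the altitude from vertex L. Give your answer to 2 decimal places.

The third angle is ∠M = 180° − ∠K − ∠L = 35.13°.
Law of sines: LM = KL·sin K/sin M ≈ 48.752.
Law of sines: MK = KL·sin L/sin M ≈ 42.741.
Area = ½·KL·LM·sin L ≈ 599.52.
The altitude from L has length 2·area/MK ≈ 28.054.

h_L ≈ 28.05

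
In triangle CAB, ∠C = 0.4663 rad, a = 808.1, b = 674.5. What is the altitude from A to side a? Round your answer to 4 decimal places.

h_A ≈ 303.2447

By the law of cosines, c² = a² + b² − 2·a·b·cos C = 1.3423e+05, so c ≈ 366.38.
Area = ½·a·b·sin C ≈ 1.2253e+05.
The altitude from A has length 2·area/a ≈ 303.24.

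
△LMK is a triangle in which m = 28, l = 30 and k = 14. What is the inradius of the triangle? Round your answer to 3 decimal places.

Semiperimeter s = (30 + 28 + 14)/2 = 36.
Heron's formula: area = √(36·6·8·22) ≈ 194.98.
Inradius = area/s = 194.98/36 ≈ 5.416.

5.416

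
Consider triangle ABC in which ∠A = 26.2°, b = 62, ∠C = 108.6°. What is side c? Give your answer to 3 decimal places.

The third angle is ∠B = 180° − ∠C − ∠A = 45.20°.
Law of sines: c = b·sin C/sin B ≈ 82.813.

82.813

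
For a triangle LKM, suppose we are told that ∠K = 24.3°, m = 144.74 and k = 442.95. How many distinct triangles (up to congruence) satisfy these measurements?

m·sin K = 144.74·sin(24.3°) ≈ 59.56.
Since k ≥ m, exactly one triangle exists.

1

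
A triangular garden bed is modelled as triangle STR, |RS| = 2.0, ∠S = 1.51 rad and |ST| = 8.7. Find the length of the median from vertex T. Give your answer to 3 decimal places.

By the law of cosines, |TR|² = |RS|² + |ST|² − 2·|RS|·|ST|·cos S = 77.576, so |TR| ≈ 8.8077.
Median from T: ½√(2·|ST|² + 2·|TR|² − |RS|²) ≈ 8.6967.

m_T ≈ 8.697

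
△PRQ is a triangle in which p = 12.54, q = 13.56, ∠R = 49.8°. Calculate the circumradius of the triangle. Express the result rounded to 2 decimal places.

7.22

By the law of cosines, r² = q² + p² − 2·q·p·cos R = 121.61, so r ≈ 11.028.
Area = ½·q·p·sin R ≈ 64.939.
Circumradius = r/(2 sin R) ≈ 7.2191.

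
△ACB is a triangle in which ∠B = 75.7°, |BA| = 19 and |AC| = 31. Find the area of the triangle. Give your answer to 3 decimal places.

Law of sines: sin C = |BA|·sin B/|AC| ≈ 0.59391.
Since |AC| ≥ |BA|, only the acute value applies: ∠C ≈ 36.44°.
Then ∠A = 180° − ∠B − ∠C ≈ 67.86°.
Law of sines gives |CB| = |AC|·sin A/sin B ≈ 29.633.
Area = ½·|AC|·|BA|·sin A ≈ 272.79.

272.795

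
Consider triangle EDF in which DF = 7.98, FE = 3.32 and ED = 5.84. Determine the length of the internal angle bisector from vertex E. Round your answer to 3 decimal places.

2.162

By the law of cosines, cos E = (FE² + ED² − DF²) / (2·FE·ED) ≈ -0.47843, so ∠E ≈ 2.0697 rad.
The bisector from E has length 2·FE·ED·cos(∠E/2)/(FE+ED) ≈ 2.1619.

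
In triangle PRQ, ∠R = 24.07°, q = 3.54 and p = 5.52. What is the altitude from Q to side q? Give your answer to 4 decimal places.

2.2513

By the law of cosines, r² = q² + p² − 2·q·p·cos R = 7.3186, so r ≈ 2.7053.
Area = ½·q·p·sin R ≈ 3.9849.
The altitude from Q has length 2·area/q ≈ 2.2513.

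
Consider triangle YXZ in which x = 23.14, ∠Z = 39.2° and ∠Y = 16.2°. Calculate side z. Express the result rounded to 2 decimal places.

The third angle is ∠X = 180° − ∠Z − ∠Y = 124.60°.
Law of sines: z = x·sin Z/sin X ≈ 17.768.

17.77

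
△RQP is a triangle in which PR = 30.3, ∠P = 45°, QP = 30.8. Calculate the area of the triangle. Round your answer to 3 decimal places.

Area = ½·QP·PR·sin P ≈ 329.95.

area ≈ 329.950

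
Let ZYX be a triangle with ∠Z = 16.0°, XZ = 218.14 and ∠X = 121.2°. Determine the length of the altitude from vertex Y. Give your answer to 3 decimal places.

75.696

The third angle is ∠Y = 180° − ∠X − ∠Z = 42.80°.
Law of sines: YX = XZ·sin Z/sin Y ≈ 88.496.
Law of sines: ZY = XZ·sin X/sin Y ≈ 274.62.
Area = ½·XZ·YX·sin X ≈ 8256.2.
The altitude from Y has length 2·area/XZ ≈ 75.696.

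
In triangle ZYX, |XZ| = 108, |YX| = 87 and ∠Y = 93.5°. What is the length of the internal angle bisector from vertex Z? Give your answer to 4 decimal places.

Law of sines: sin Z = |YX|·sin Y/|XZ| ≈ 0.80405.
Since |XZ| ≥ |YX|, only the acute value applies: ∠Z ≈ 53.52°.
Then ∠X = 180° − ∠Y − ∠Z ≈ 32.98°.
Law of sines gives |ZY| = |XZ|·sin X/sin Y ≈ 58.901.
The bisector from Z has length 2·|XZ|·|ZY|·cos(∠Z/2)/(|XZ|+|ZY|) ≈ 68.065.

t_Z ≈ 68.0648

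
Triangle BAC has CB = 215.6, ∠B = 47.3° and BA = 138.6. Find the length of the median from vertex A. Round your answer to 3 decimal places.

By the law of cosines, AC² = CB² + BA² − 2·CB·BA·cos B = 25164, so AC ≈ 158.63.
Median from A: ½√(2·BA² + 2·AC² − CB²) ≈ 102.79.

m_A ≈ 102.791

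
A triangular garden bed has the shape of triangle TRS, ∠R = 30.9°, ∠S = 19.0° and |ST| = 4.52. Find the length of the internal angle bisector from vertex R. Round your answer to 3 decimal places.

3.875

The third angle is ∠T = 180° − ∠R − ∠S = 130.10°.
Law of sines: |RS| = |ST|·sin T/sin R ≈ 6.7326.
Law of sines: |TR| = |ST|·sin S/sin R ≈ 2.8655.
The bisector from R has length 2·|TR|·|RS|·cos(∠R/2)/(|TR|+|RS|) ≈ 3.8748.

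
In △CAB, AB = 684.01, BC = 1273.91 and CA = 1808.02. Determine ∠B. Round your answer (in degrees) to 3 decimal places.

∠B ≈ 132.538°

By the law of cosines, cos B = (AB² + BC² − CA²) / (2·AB·BC) ≈ -0.67608, so ∠B ≈ 132.54°.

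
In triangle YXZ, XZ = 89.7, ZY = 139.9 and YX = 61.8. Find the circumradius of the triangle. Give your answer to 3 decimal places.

R ≈ 97.302

By the law of cosines, cos Y = (ZY² + YX² − XZ²) / (2·ZY·YX) ≈ 0.88743, so ∠Y ≈ 27.45°.
Circumradius = XZ/(2 sin Y) ≈ 97.302.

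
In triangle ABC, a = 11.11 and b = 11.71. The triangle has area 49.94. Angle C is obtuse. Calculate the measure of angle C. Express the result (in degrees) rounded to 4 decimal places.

From area = ½·a·b·sin C, we get sin C = 2·area/(a·b) ≈ 0.76773.
Taking the obtuse solution, ∠C ≈ 129.85°.

∠C ≈ 129.8497°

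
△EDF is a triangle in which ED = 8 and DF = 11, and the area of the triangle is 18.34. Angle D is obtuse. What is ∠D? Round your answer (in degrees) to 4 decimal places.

∠D ≈ 155.3661°

From area = ½·ED·DF·sin D, we get sin D = 2·area/(ED·DF) ≈ 0.41682.
Taking the obtuse solution, ∠D ≈ 155.37°.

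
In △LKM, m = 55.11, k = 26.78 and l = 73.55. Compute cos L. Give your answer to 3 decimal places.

By the law of cosines, cos L = (k² + m² − l²) / (2·k·m) ≈ -0.56080, so ∠L ≈ 124.11°.

-0.561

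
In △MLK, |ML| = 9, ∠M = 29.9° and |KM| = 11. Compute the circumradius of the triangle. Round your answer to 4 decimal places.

R ≈ 5.5262

By the law of cosines, |LK|² = |KM|² + |ML|² − 2·|KM|·|ML|·cos M = 30.354, so |LK| ≈ 5.5095.
Area = ½·|KM|·|ML|·sin M ≈ 24.675.
Circumradius = |LK|/(2 sin M) ≈ 5.5262.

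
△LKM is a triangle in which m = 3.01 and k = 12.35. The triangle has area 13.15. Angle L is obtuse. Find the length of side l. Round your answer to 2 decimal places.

14.63

From area = ½·k·m·sin L, we get sin L = 2·area/(k·m) ≈ 0.70749.
Taking the obtuse solution, ∠L ≈ 134.97°.
Law of cosines then gives l ≈ 14.633.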